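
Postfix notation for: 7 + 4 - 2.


Left to right (same or higher precedence on left)
Postfix: 7 4 + 2 -


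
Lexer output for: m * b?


Scan left to right, longest-match per lexeme
Tokens: ID(m), OP(*), ID(b)


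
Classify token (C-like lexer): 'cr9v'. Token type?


Pattern: letter/underscore followed by alphanumerics, not a keyword
Type: IDENTIFIER


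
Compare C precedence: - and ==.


'-' is additive (level 9); '==' is equality (level 6)
Higher level binds tighter
'-' has higher precedence than '=='


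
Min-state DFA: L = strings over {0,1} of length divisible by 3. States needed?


Track length mod 3: states 0..2, accept at 0
Minimal DFA: 3 states


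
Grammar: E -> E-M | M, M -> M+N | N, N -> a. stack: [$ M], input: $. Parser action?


lookahead ∉ {+} so M won't extend; reduce E -> M
Action: reduce (E -> M)


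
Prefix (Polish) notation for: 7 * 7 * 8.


left-to-right (same/higher precedence on left): tree is (* (* 7 7) 8)
Prefix: * * 7 7 8


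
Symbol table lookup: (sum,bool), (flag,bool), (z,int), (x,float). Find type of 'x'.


Lookup 'x' → type float


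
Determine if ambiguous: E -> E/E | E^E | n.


'n/n^n' has two parse trees (no precedence encoded between / and ^)
Ambiguous


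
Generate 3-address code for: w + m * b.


Break into single-operator statements:
t1 = m * b
t2 = w + t1


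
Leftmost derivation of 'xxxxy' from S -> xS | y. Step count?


Derivation: S => xS => xxS => xxxS => xxxxS => xxxxy
Steps: 5


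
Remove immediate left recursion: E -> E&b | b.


Left-recursive alternatives: E&b; non-recursive: b
Introduce E': E -> bE', E' -> &bE' | ε


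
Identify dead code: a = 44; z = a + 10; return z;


a is read by z's definition; z is returned
No dead code


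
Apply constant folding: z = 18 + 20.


18 + 20 = 38 at compile time
Optimized: z = 38


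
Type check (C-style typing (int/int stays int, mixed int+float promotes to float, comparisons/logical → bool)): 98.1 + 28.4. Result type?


Operand types: float + float
Rule: mixed int/float promotes to float; int/int stays int
Result type: float


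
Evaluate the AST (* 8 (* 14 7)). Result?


Evaluate inner: (* 14 7) = 98
Evaluate root: (* 8 98) = 784
Result: 784


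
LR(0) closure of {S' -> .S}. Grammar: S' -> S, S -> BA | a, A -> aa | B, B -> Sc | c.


Start: S' -> .S
For each item with dot before a nonterminal B, add B -> .γ for every B-production
Closure: [S' -> .S, S -> .BA, S -> .a, B -> .Sc, B -> .c]


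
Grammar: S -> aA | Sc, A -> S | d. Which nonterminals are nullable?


A nonterminal is nullable iff some alternative derives ε (directly, or every symbol in it is nullable)
Nullable: {}


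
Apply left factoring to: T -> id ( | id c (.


Common prefix: 'id'
Factored: T -> id T', T' -> ( | c (


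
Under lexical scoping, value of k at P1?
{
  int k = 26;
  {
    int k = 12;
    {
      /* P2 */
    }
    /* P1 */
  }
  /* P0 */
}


k declared in the same block as P1
k = 12


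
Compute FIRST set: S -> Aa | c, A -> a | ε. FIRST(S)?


Per alternative of S: FIRST(Aa) = {a}; FIRST(c) = {c}
FIRST(S) = {a, c}


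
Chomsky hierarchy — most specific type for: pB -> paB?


LHS has context (more than one symbol) and |LHS| ≤ |RHS|
Classification: Type 1 (Context-Sensitive)


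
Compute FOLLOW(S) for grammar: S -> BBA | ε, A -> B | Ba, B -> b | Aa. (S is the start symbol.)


$ ∈ FOLLOW(S). For each A -> αBβ: add FIRST(β)\{ε} to FOLLOW(B); if β nullable, add FOLLOW(A).
FOLLOW(S) = {$}


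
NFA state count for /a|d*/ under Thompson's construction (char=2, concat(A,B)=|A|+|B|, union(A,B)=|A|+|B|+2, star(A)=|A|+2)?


Syntax tree has 2 char leaf(s), 1 union(s), 1 star(s)
chars contribute 2×2 = 4; each union adds +2; each star adds +2
Total: 4 + 2 + 2 = 8 states


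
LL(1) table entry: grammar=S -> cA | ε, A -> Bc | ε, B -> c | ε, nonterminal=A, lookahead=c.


For [A, c]: 'c' ∈ FIRST(Bc)
Entry: A -> Bc


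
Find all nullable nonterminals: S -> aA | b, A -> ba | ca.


A nonterminal is nullable iff some alternative derives ε (directly, or every symbol in it is nullable)
Nullable: {}


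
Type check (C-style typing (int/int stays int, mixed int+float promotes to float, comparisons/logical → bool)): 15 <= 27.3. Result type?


Operand types: int <= float
Rule: comparison yields bool
Result type: bool


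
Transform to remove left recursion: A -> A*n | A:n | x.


Left-recursive alternatives: A*n, A:n; non-recursive: x
Introduce A': A -> xA', A' -> *nA' | :nA' | ε


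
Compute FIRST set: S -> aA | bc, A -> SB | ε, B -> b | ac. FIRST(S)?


Per alternative of S: FIRST(aA) = {a}; FIRST(bc) = {b}
FIRST(S) = {a, b}


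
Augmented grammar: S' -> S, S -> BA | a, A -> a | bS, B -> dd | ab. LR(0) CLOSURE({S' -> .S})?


Start: S' -> .S
For each item with dot before a nonterminal B, add B -> .γ for every B-production
Closure: [S' -> .S, S -> .BA, S -> .a, B -> .dd, B -> .ab]


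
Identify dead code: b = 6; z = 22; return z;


b is assigned but never read
Dead: 'b = 6'


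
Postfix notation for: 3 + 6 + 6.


Left to right (same or higher precedence on left)
Postfix: 3 6 + 6 +


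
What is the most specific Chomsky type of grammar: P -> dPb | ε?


Single nonterminal LHS, but d^n b^n is not regular
Classification: Type 2 (Context-Free)


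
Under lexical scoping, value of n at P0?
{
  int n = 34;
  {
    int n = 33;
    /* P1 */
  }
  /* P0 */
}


n declared in the same block as P0
n = 34


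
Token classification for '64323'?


Pattern: digits only
Type: INTEGER_LITERAL


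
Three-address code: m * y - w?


Break into single-operator statements:
t1 = m * y
t2 = t1 - w


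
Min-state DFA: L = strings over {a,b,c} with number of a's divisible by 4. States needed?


Track (count of a) mod 4: states 0..3, accept at 0
Minimal DFA: 4 states


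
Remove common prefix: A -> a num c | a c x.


Common prefix: 'a'
Factored: A -> a A', A' -> num c | c x


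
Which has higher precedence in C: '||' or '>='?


'>=' is relational (level 7); '||' is logical OR (level 1)
Higher level binds tighter
'>=' has higher precedence than '||'


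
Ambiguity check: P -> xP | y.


right-linear, alternatives start with distinct terminals 'x' vs 'y': unique leftmost derivation
Unambiguous


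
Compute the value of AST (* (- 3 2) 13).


Evaluate inner: (- 3 2) = 1
Evaluate root: (* 1 13) = 13
Result: 13


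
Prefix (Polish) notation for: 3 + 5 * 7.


'*' binds tighter: tree is (+ 3 (* 5 7))
Prefix: + 3 * 5 7


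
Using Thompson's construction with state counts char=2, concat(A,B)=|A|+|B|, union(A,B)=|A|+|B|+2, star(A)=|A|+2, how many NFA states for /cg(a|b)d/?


Syntax tree has 5 char leaf(s), 1 union(s), 0 star(s)
chars contribute 5×2 = 10; each union adds +2; each star adds +2
Total: 10 + 2 + 0 = 12 states


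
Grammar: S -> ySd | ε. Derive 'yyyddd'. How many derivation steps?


Derivation: S => ySd => yySdd => yyySddd => yyyddd
Steps: 4


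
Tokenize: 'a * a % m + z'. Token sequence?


Scan left to right, longest-match per lexeme
Tokens: ID(a), OP(*), ID(a), OP(%), ID(m), OP(+), ID(z)


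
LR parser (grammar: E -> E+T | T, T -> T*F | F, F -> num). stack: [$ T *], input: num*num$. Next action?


no handle; shift 'num'
Action: shift


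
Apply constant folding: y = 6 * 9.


6 * 9 = 54 at compile time
Optimized: y = 54


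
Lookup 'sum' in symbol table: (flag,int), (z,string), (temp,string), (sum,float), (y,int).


Lookup 'sum' → type float


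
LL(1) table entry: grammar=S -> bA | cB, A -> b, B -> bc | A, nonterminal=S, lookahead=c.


For [S, c]: 'c' ∈ FIRST(cB)
Entry: S -> cB


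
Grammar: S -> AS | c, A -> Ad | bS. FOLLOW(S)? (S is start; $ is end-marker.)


$ ∈ FOLLOW(S). For each A -> αBβ: add FIRST(β)\{ε} to FOLLOW(B); if β nullable, add FOLLOW(A).
FOLLOW(S) = {$, b, c, d}


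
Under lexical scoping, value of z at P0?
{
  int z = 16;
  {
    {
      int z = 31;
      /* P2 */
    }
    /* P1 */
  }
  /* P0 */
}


z declared in the same block as P0
z = 16


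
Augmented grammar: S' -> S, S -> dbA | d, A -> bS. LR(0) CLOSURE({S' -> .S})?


Start: S' -> .S
For each item with dot before a nonterminal B, add B -> .γ for every B-production
Closure: [S' -> .S, S -> .dbA, S -> .d]


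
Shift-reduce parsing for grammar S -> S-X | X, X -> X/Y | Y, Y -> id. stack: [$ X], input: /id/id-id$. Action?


shift '/' to continue X -> X/Y
Action: shift


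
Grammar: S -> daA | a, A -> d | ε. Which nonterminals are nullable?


A nonterminal is nullable iff some alternative derives ε (directly, or every symbol in it is nullable)
Nullable: {A}


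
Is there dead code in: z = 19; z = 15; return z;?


first assignment to z is overwritten before any read
Dead: 'z = 19'


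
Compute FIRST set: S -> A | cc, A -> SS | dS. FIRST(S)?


Per alternative of S: FIRST(A) = {c, d}; FIRST(cc) = {c}
FIRST(S) = {c, d}


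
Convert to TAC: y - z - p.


Break into single-operator statements:
t1 = y - z
t2 = t1 - p


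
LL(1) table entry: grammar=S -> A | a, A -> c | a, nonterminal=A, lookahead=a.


For [A, a]: 'a' ∈ FIRST(a)
Entry: A -> a


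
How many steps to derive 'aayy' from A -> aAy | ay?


Derivation: A => aAy => aayy
Steps: 2


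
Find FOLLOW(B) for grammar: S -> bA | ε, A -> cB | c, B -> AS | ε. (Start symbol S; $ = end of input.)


$ ∈ FOLLOW(S). For each A -> αBβ: add FIRST(β)\{ε} to FOLLOW(B); if β nullable, add FOLLOW(A).
FOLLOW(B) = {$, b}


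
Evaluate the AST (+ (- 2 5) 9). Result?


Evaluate inner: (- 2 5) = -3
Evaluate root: (+ -3 9) = 6
Result: 6


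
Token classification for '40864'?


Pattern: digits only
Type: INTEGER_LITERAL


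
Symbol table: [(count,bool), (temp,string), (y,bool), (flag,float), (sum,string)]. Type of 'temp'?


Lookup 'temp' → type string


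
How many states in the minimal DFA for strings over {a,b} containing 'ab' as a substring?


KMP-style automaton: 2 progress states + 1 absorbing accept = 3
Minimal DFA: 3 states


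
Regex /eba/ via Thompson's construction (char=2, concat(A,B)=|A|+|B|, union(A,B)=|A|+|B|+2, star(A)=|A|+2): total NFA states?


Syntax tree has 3 char leaf(s), 0 union(s), 0 star(s)
chars contribute 3×2 = 6; each union adds +2; each star adds +2
Total: 6 + 0 + 0 = 6 states


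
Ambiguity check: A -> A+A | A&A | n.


'n+n&n' has two parse trees (no precedence encoded between + and &)
Ambiguous


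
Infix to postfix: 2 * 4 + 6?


Left to right (same or higher precedence on left)
Postfix: 2 4 * 6 +


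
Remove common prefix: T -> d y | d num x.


Common prefix: 'd'
Factored: T -> d T', T' -> y | num x


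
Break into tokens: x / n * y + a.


Scan left to right, longest-match per lexeme
Tokens: ID(x), OP(/), ID(n), OP(*), ID(y), OP(+), ID(a)


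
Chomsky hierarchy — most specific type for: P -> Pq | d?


Left-linear: every RHS is a terminal or one nonterminal followed by a terminal
Classification: Type 3 (Regular)


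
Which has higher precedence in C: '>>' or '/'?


'/' is multiplicative (level 10); '>>' is shift (level 8)
Higher level binds tighter
'/' has higher precedence than '>>'


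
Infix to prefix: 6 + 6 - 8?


left-to-right (same/higher precedence on left): tree is (- (+ 6 6) 8)
Prefix: - + 6 6 8


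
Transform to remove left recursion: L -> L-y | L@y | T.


Left-recursive alternatives: L-y, L@y; non-recursive: T
Introduce L': L -> TL', L' -> -yL' | @yL' | ε


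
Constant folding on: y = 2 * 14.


2 * 14 = 28 at compile time
Optimized: y = 28


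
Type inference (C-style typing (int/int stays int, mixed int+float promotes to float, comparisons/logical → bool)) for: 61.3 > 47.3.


Operand types: float > float
Rule: comparison yields bool
Result type: bool


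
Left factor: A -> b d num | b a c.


Common prefix: 'b'
Factored: A -> b A', A' -> d num | a c


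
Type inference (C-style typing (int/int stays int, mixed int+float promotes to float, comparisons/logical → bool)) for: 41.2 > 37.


Operand types: float > int
Rule: comparison yields bool
Result type: bool


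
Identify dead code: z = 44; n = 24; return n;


z is assigned but never read
Dead: 'z = 44'


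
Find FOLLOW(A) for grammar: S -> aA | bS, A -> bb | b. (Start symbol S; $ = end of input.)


$ ∈ FOLLOW(S). For each A -> αBβ: add FIRST(β)\{ε} to FOLLOW(B); if β nullable, add FOLLOW(A).
FOLLOW(A) = {$}


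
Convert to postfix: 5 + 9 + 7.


Left to right (same or higher precedence on left)
Postfix: 5 9 + 7 +


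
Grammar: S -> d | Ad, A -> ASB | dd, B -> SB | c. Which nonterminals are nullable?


A nonterminal is nullable iff some alternative derives ε (directly, or every symbol in it is nullable)
Nullable: {}


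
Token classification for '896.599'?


Pattern: digits with a decimal point
Type: FLOAT_LITERAL


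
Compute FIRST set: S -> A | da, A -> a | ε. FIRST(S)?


Per alternative of S: FIRST(A) = {a, ε}; FIRST(da) = {d}
FIRST(S) = {a, d, ε}


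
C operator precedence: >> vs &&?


'>>' is shift (level 8); '&&' is logical AND (level 2)
Higher level binds tighter
'>>' has higher precedence than '&&'


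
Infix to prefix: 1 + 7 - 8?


left-to-right (same/higher precedence on left): tree is (- (+ 1 7) 8)
Prefix: - + 1 7 8


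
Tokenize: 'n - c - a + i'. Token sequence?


Scan left to right, longest-match per lexeme
Tokens: ID(n), OP(-), ID(c), OP(-), ID(a), OP(+), ID(i)


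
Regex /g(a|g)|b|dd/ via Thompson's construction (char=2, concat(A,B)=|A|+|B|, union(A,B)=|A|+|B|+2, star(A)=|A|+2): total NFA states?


Syntax tree has 6 char leaf(s), 3 union(s), 0 star(s)
chars contribute 6×2 = 12; each union adds +2; each star adds +2
Total: 12 + 6 + 0 = 18 states


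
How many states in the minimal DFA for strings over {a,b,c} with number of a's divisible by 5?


Track (count of a) mod 5: states 0..4, accept at 0
Minimal DFA: 5 states


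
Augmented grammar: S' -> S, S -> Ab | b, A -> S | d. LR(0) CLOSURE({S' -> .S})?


Start: S' -> .S
For each item with dot before a nonterminal B, add B -> .γ for every B-production
Closure: [S' -> .S, S -> .Ab, S -> .b, A -> .S, A -> .d]


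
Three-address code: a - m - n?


Break into single-operator statements:
t1 = a - m
t2 = t1 - n


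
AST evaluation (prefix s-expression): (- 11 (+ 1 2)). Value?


Evaluate inner: (+ 1 2) = 3
Evaluate root: (- 11 3) = 8
Result: 8


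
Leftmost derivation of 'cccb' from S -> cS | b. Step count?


Derivation: S => cS => ccS => cccS => cccb
Steps: 4


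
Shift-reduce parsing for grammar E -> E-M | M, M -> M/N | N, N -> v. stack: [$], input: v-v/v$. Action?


no handle on stack; shift 'v'
Action: shift


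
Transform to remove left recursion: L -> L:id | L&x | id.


Left-recursive alternatives: L:id, L&x; non-recursive: id
Introduce L': L -> idL', L' -> :idL' | &xL' | ε


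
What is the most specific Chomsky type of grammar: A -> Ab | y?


Left-linear: every RHS is a terminal or one nonterminal followed by a terminal
Classification: Type 3 (Regular)


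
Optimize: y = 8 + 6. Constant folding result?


8 + 6 = 14 at compile time
Optimized: y = 14


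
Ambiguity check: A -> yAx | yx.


balanced y^n…x^n: each string has a unique parse
Unambiguous


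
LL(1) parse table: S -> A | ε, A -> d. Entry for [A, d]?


For [A, d]: 'd' ∈ FIRST(d)
Entry: A -> d


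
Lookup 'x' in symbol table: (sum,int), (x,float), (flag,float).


Lookup 'x' → type float


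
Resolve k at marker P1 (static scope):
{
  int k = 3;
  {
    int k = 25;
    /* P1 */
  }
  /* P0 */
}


k declared in the same block as P1
k = 25


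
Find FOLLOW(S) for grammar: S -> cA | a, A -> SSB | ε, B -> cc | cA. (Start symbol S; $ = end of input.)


$ ∈ FOLLOW(S). For each A -> αBβ: add FIRST(β)\{ε} to FOLLOW(B); if β nullable, add FOLLOW(A).
FOLLOW(S) = {$, a, c}


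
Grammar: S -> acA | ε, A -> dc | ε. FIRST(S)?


Per alternative of S: FIRST(acA) = {a}; FIRST(ε) = {ε}
FIRST(S) = {a, ε}


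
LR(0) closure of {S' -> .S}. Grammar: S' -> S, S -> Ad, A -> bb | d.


Start: S' -> .S
For each item with dot before a nonterminal B, add B -> .γ for every B-production
Closure: [S' -> .S, S -> .Ad, A -> .bb, A -> .d]


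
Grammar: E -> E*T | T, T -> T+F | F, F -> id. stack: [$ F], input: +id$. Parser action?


'F' (not preceded by T+) is the handle for T -> F
Action: reduce (T -> F)


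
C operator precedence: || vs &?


'&' is bitwise AND (level 5); '||' is logical OR (level 1)
Higher level binds tighter
'&' has higher precedence than '||'


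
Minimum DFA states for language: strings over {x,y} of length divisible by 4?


Track length mod 4: states 0..3, accept at 0
Minimal DFA: 4 states


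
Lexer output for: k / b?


Scan left to right, longest-match per lexeme
Tokens: ID(k), OP(/), ID(b)


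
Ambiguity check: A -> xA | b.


right-linear, alternatives start with distinct terminals 'x' vs 'b': unique leftmost derivation
Unambiguous


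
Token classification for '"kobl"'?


Pattern: double-quoted sequence
Type: STRING_LITERAL


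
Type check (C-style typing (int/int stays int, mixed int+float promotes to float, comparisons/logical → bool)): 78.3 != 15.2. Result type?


Operand types: float != float
Rule: comparison yields bool
Result type: bool


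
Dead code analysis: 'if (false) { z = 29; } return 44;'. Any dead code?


condition is constant false, so the whole block is unreachable
Dead: 'if (false) { z = 29; }'


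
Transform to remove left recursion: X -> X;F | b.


Left-recursive alternatives: X;F; non-recursive: b
Introduce X': X -> bX', X' -> ;FX' | ε


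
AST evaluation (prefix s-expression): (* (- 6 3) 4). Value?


Evaluate inner: (- 6 3) = 3
Evaluate root: (* 3 4) = 12
Result: 12


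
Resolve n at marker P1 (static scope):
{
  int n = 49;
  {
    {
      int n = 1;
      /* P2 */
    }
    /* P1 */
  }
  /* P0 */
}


P1's block does not declare n; resolves to the enclosing declaration at depth 0
n = 49


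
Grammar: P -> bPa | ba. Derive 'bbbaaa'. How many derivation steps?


Derivation: P => bPa => bbPaa => bbbaaa
Steps: 3


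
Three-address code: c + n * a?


Break into single-operator statements:
t1 = n * a
t2 = c + t1


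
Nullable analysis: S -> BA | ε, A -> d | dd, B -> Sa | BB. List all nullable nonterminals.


A nonterminal is nullable iff some alternative derives ε (directly, or every symbol in it is nullable)
Nullable: {S}


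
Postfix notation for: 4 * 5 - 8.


Left to right (same or higher precedence on left)
Postfix: 4 5 * 8 -


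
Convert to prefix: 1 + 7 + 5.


left-to-right (same/higher precedence on left): tree is (+ (+ 1 7) 5)
Prefix: + + 1 7 5


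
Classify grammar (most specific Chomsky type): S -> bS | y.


Right-linear: every RHS is a terminal or a terminal followed by one nonterminal
Classification: Type 3 (Regular)


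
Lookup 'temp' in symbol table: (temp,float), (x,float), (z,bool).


Lookup 'temp' → type float


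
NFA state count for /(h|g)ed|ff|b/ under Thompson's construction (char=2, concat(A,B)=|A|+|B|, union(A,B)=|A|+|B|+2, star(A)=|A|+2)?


Syntax tree has 7 char leaf(s), 3 union(s), 0 star(s)
chars contribute 7×2 = 14; each union adds +2; each star adds +2
Total: 14 + 6 + 0 = 20 states


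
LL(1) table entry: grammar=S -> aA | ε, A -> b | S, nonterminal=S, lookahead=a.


For [S, a]: 'a' ∈ FIRST(aA)
Entry: S -> aA


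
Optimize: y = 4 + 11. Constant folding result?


4 + 11 = 15 at compile time
Optimized: y = 15


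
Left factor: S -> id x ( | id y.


Common prefix: 'id'
Factored: S -> id S', S' -> x ( | y


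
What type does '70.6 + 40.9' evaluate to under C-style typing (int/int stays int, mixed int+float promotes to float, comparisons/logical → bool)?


Operand types: float + float
Rule: mixed int/float promotes to float; int/int stays int
Result type: float


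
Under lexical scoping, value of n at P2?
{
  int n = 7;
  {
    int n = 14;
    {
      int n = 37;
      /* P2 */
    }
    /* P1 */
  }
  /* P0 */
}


n declared in the same block as P2
n = 37


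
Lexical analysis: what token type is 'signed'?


Pattern: reserved word
Type: KEYWORD


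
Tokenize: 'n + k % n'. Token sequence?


Scan left to right, longest-match per lexeme
Tokens: ID(n), OP(+), ID(k), OP(%), ID(n)


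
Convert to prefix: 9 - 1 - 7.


left-to-right (same/higher precedence on left): tree is (- (- 9 1) 7)
Prefix: - - 9 1 7


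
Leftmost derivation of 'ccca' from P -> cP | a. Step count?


Derivation: P => cP => ccP => cccP => ccca
Steps: 4


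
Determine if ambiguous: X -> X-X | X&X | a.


'a-a&a' has two parse trees (no precedence encoded between - and &)
Ambiguous


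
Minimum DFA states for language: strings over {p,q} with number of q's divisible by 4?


Track (count of q) mod 4: states 0..3, accept at 0
Minimal DFA: 4 states


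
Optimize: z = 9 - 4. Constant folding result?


9 - 4 = 5 at compile time
Optimized: z = 5


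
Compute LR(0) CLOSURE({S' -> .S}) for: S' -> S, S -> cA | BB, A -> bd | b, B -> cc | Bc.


Start: S' -> .S
For each item with dot before a nonterminal B, add B -> .γ for every B-production
Closure: [S' -> .S, S -> .cA, S -> .BB, B -> .cc, B -> .Bc]


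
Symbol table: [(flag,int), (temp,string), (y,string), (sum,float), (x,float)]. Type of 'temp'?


Lookup 'temp' → type string


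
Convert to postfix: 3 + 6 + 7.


Left to right (same or higher precedence on left)
Postfix: 3 6 + 7 +


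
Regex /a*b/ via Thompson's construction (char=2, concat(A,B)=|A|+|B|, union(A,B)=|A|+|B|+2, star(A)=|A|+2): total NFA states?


Syntax tree has 2 char leaf(s), 0 union(s), 1 star(s)
chars contribute 2×2 = 4; each union adds +2; each star adds +2
Total: 4 + 0 + 2 = 6 states


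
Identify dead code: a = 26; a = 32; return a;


first assignment to a is overwritten before any read
Dead: 'a = 26'


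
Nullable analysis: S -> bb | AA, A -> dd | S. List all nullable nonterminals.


A nonterminal is nullable iff some alternative derives ε (directly, or every symbol in it is nullable)
Nullable: {}


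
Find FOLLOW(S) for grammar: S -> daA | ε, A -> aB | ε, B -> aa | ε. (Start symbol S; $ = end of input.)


$ ∈ FOLLOW(S). For each A -> αBβ: add FIRST(β)\{ε} to FOLLOW(B); if β nullable, add FOLLOW(A).
FOLLOW(S) = {$}


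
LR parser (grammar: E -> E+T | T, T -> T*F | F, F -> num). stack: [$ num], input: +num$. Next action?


'num' on top is the handle for F -> num
Action: reduce (F -> num)


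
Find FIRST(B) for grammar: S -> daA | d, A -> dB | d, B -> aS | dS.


Per alternative of B: FIRST(aS) = {a}; FIRST(dS) = {d}
FIRST(B) = {a, d}


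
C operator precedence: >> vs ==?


'>>' is shift (level 8); '==' is equality (level 6)
Higher level binds tighter
'>>' has higher precedence than '=='


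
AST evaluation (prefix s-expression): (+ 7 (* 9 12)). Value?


Evaluate inner: (* 9 12) = 108
Evaluate root: (+ 7 108) = 115
Result: 115


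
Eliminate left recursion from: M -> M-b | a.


Left-recursive alternatives: M-b; non-recursive: a
Introduce M': M -> aM', M' -> -bM' | ε


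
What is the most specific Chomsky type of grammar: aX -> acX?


LHS has context (more than one symbol) and |LHS| ≤ |RHS|
Classification: Type 1 (Context-Sensitive)


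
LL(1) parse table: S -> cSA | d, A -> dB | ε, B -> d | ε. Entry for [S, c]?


For [S, c]: 'c' ∈ FIRST(cSA)
Entry: S -> cSA


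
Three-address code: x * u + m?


Break into single-operator statements:
t1 = x * u
t2 = t1 + m


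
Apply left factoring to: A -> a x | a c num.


Common prefix: 'a'
Factored: A -> a A', A' -> x | c num


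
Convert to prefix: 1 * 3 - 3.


left-to-right (same/higher precedence on left): tree is (- (* 1 3) 3)
Prefix: - * 1 3 3


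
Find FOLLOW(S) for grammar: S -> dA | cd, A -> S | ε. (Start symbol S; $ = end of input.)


$ ∈ FOLLOW(S). For each A -> αBβ: add FIRST(β)\{ε} to FOLLOW(B); if β nullable, add FOLLOW(A).
FOLLOW(S) = {$}


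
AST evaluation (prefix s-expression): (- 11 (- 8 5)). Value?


Evaluate inner: (- 8 5) = 3
Evaluate root: (- 11 3) = 8
Result: 8


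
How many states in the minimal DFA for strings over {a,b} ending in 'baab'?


Track the longest suffix of input matching a prefix of 'baab': 5 classes (prefixes of length 0..4)
Minimal DFA: 5 states


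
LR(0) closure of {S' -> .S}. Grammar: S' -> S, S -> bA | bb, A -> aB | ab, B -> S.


Start: S' -> .S
For each item with dot before a nonterminal B, add B -> .γ for every B-production
Closure: [S' -> .S, S -> .bA, S -> .bb]


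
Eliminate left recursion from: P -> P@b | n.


Left-recursive alternatives: P@b; non-recursive: n
Introduce P': P -> nP', P' -> @bP' | ε


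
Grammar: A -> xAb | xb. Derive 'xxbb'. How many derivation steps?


Derivation: A => xAb => xxbb
Steps: 2


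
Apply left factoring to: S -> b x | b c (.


Common prefix: 'b'
Factored: S -> b S', S' -> x | c (


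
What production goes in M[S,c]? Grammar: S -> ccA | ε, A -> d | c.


For [S, c]: 'c' ∈ FIRST(ccA)
Entry: S -> ccA


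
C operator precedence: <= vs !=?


'<=' is relational (level 7); '!=' is equality (level 6)
Higher level binds tighter
'<=' has higher precedence than '!='


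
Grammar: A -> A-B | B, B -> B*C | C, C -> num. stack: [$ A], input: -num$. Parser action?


shift '-' to continue A -> A-B
Action: shift


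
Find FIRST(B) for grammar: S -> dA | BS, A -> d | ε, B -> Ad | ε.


Per alternative of B: FIRST(Ad) = {d}; FIRST(ε) = {ε}
FIRST(B) = {d, ε}


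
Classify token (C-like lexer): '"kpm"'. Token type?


Pattern: double-quoted sequence
Type: STRING_LITERAL


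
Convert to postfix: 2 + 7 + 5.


Left to right (same or higher precedence on left)
Postfix: 2 7 + 5 +


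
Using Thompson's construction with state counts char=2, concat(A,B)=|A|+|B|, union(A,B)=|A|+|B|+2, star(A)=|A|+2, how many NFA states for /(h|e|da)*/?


Syntax tree has 4 char leaf(s), 2 union(s), 1 star(s)
chars contribute 4×2 = 8; each union adds +2; each star adds +2
Total: 8 + 4 + 2 = 14 states


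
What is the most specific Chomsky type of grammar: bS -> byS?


LHS has context (more than one symbol) and |LHS| ≤ |RHS|
Classification: Type 1 (Context-Sensitive)


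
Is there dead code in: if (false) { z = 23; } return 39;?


condition is constant false, so the whole block is unreachable
Dead: 'if (false) { z = 23; }'


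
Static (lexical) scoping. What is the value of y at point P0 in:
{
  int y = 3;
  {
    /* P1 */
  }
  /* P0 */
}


y declared in the same block as P0
y = 3


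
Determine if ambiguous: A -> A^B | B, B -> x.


precedence layered via separate nonterminal B: deterministic
Unambiguous


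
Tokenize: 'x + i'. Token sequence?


Scan left to right, longest-match per lexeme
Tokens: ID(x), OP(+), ID(i)


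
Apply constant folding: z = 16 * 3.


16 * 3 = 48 at compile time
Optimized: z = 48


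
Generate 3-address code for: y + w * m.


Break into single-operator statements:
t1 = w * m
t2 = y + t1


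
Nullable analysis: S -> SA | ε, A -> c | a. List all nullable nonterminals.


A nonterminal is nullable iff some alternative derives ε (directly, or every symbol in it is nullable)
Nullable: {S}


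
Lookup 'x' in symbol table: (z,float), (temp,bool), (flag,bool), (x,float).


Lookup 'x' → type float


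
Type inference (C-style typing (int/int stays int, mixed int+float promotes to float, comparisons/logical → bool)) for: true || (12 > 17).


Operand types: bool || bool
Rule: logical operators take bool operands and yield bool
Result type: bool


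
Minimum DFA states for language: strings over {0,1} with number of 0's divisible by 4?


Track (count of 0) mod 4: states 0..3, accept at 0
Minimal DFA: 4 states


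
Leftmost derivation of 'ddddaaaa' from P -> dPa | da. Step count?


Derivation: P => dPa => ddPaa => dddPaaa => ddddaaaa
Steps: 4


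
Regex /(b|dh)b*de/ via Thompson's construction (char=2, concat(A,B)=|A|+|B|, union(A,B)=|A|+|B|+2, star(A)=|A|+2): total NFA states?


Syntax tree has 6 char leaf(s), 1 union(s), 1 star(s)
chars contribute 6×2 = 12; each union adds +2; each star adds +2
Total: 12 + 2 + 2 = 16 states


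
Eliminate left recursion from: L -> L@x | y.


Left-recursive alternatives: L@x; non-recursive: y
Introduce L': L -> yL', L' -> @xL' | ε


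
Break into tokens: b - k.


Scan left to right, longest-match per lexeme
Tokens: ID(b), OP(-), ID(k)


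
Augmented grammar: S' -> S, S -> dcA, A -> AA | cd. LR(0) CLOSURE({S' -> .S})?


Start: S' -> .S
For each item with dot before a nonterminal B, add B -> .γ for every B-production
Closure: [S' -> .S, S -> .dcA]


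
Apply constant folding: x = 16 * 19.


16 * 19 = 304 at compile time
Optimized: x = 304


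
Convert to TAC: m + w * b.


Break into single-operator statements:
t1 = w * b
t2 = m + t1


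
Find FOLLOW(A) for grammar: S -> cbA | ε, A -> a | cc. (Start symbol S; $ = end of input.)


$ ∈ FOLLOW(S). For each A -> αBβ: add FIRST(β)\{ε} to FOLLOW(B); if β nullable, add FOLLOW(A).
FOLLOW(A) = {$}


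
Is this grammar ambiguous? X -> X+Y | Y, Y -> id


precedence layered via separate nonterminal Y: deterministic
Unambiguous


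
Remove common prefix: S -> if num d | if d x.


Common prefix: 'if'
Factored: S -> if S', S' -> num d | d x


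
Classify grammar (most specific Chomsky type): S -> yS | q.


Right-linear: every RHS is a terminal or a terminal followed by one nonterminal
Classification: Type 3 (Regular)


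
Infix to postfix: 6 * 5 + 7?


Left to right (same or higher precedence on left)
Postfix: 6 5 * 7 +


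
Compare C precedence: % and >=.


'%' is multiplicative (level 10); '>=' is relational (level 7)
Higher level binds tighter
'%' has higher precedence than '>='


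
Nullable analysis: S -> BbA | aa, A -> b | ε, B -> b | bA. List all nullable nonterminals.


A nonterminal is nullable iff some alternative derives ε (directly, or every symbol in it is nullable)
Nullable: {A}


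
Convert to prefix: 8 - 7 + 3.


left-to-right (same/higher precedence on left): tree is (+ (- 8 7) 3)
Prefix: + - 8 7 3


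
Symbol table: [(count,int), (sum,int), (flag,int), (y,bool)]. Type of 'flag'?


Lookup 'flag' → type int


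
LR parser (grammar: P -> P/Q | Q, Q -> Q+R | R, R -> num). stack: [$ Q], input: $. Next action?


lookahead ∉ {+} so Q won't extend; reduce P -> Q
Action: reduce (P -> Q)


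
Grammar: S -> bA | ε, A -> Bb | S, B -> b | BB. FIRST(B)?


Per alternative of B: FIRST(b) = {b}; FIRST(BB) = {b}
FIRST(B) = {b}


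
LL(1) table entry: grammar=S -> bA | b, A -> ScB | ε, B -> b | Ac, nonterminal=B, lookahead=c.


For [B, c]: 'c' ∈ FIRST(Ac)
Entry: B -> Ac


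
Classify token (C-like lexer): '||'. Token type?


Pattern: operator symbol
Type: OPERATOR


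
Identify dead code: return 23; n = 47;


statement follows a return and is unreachable
Dead: 'n = 47'


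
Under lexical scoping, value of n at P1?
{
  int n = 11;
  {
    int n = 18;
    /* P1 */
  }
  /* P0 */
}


n declared in the same block as P1
n = 18


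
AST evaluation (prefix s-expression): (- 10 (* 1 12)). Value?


Evaluate inner: (* 1 12) = 12
Evaluate root: (- 10 12) = -2
Result: -2


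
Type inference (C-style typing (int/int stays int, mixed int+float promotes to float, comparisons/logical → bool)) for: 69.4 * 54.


Operand types: float * int
Rule: mixed int/float promotes to float; int/int stays int
Result type: float


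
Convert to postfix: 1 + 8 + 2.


Left to right (same or higher precedence on left)
Postfix: 1 8 + 2 +


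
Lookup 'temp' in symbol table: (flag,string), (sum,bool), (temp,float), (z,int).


Lookup 'temp' → type float


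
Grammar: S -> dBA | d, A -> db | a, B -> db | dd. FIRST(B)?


Per alternative of B: FIRST(db) = {d}; FIRST(dd) = {d}
FIRST(B) = {d}


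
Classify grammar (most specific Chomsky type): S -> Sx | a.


Left-linear: every RHS is a terminal or one nonterminal followed by a terminal
Classification: Type 3 (Regular)


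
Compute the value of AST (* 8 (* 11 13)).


Evaluate inner: (* 11 13) = 143
Evaluate root: (* 8 143) = 1144
Result: 1144


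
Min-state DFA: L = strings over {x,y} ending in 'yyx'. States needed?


Track the longest suffix of input matching a prefix of 'yyx': 4 classes (prefixes of length 0..3)
Minimal DFA: 4 states


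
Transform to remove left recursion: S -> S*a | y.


Left-recursive alternatives: S*a; non-recursive: y
Introduce S': S -> yS', S' -> *aS' | ε


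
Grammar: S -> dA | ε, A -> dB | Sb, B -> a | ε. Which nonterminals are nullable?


A nonterminal is nullable iff some alternative derives ε (directly, or every symbol in it is nullable)
Nullable: {B, S}


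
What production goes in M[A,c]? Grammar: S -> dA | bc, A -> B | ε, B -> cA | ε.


For [A, c]: 'c' ∈ FIRST(B)
Entry: A -> B


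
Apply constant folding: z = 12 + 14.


12 + 14 = 26 at compile time
Optimized: z = 26


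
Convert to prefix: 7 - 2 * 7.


'*' binds tighter: tree is (- 7 (* 2 7))
Prefix: - 7 * 2 7


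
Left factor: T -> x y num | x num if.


Common prefix: 'x'
Factored: T -> x T', T' -> y num | num if


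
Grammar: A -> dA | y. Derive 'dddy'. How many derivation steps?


Derivation: A => dA => ddA => dddA => dddy
Steps: 4


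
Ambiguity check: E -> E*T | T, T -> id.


precedence layered via separate nonterminal T: deterministic
Unambiguous


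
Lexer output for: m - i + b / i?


Scan left to right, longest-match per lexeme
Tokens: ID(m), OP(-), ID(i), OP(+), ID(b), OP(/), ID(i)


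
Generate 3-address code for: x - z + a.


Break into single-operator statements:
t1 = x - z
t2 = t1 + a


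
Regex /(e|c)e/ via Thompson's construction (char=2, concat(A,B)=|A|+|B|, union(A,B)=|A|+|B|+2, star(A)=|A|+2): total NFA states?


Syntax tree has 3 char leaf(s), 1 union(s), 0 star(s)
chars contribute 3×2 = 6; each union adds +2; each star adds +2
Total: 6 + 2 + 0 = 8 states


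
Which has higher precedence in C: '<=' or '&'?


'<=' is relational (level 7); '&' is bitwise AND (level 5)
Higher level binds tighter
'<=' has higher precedence than '&'


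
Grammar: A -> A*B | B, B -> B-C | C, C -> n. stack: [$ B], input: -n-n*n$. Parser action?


shift '-' to continue B -> B-C
Action: shift


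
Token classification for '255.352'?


Pattern: digits with a decimal point
Type: FLOAT_LITERAL


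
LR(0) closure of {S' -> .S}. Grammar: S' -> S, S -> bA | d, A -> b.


Start: S' -> .S
For each item with dot before a nonterminal B, add B -> .γ for every B-production
Closure: [S' -> .S, S -> .bA, S -> .d]


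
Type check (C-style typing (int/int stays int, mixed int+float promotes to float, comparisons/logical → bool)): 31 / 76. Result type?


Operand types: int / int
Rule: mixed int/float promotes to float; int/int stays int
Result type: int


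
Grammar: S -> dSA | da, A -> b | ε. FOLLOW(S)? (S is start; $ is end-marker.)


$ ∈ FOLLOW(S). For each A -> αBβ: add FIRST(β)\{ε} to FOLLOW(B); if β nullable, add FOLLOW(A).
FOLLOW(S) = {$, b}


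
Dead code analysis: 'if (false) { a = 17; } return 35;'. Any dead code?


condition is constant false, so the whole block is unreachable
Dead: 'if (false) { a = 17; }'


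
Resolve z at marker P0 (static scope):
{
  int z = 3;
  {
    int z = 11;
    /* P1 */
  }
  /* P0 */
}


z declared in the same block as P0
z = 3


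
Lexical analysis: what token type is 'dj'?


Pattern: letter/underscore followed by alphanumerics, not a keyword
Type: IDENTIFIER


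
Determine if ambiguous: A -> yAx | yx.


balanced y^n…x^n: each string has a unique parse
Unambiguous


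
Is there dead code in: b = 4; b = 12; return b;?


first assignment to b is overwritten before any read
Dead: 'b = 4'


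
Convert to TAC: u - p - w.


Break into single-operator statements:
t1 = u - p
t2 = t1 - w


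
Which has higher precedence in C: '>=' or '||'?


'>=' is relational (level 7); '||' is logical OR (level 1)
Higher level binds tighter
'>=' has higher precedence than '||'


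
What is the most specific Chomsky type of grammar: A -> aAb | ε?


Single nonterminal LHS, but a^n b^n is not regular
Classification: Type 2 (Context-Free)


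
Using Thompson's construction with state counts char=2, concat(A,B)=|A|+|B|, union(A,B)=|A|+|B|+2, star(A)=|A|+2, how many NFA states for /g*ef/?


Syntax tree has 3 char leaf(s), 0 union(s), 1 star(s)
chars contribute 3×2 = 6; each union adds +2; each star adds +2
Total: 6 + 0 + 2 = 8 states


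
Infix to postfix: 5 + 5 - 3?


Left to right (same or higher precedence on left)
Postfix: 5 5 + 3 -


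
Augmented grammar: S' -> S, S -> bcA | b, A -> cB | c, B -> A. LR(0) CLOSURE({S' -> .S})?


Start: S' -> .S
For each item with dot before a nonterminal B, add B -> .γ for every B-production
Closure: [S' -> .S, S -> .bcA, S -> .b]


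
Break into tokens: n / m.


Scan left to right, longest-match per lexeme
Tokens: ID(n), OP(/), ID(m)


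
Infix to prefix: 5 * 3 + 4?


left-to-right (same/higher precedence on left): tree is (+ (* 5 3) 4)
Prefix: + * 5 3 4


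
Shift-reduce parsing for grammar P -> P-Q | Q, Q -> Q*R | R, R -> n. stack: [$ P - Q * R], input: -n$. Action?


handle 'Q*R' on top
Action: reduce (Q -> Q*R)


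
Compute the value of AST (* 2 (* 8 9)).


Evaluate inner: (* 8 9) = 72
Evaluate root: (* 2 72) = 144
Result: 144


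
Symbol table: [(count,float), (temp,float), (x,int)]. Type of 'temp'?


Lookup 'temp' → type float


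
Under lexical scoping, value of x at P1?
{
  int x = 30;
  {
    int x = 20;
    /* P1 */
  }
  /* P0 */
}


x declared in the same block as P1
x = 20


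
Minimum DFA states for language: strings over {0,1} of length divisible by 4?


Track length mod 4: states 0..3, accept at 0
Minimal DFA: 4 states


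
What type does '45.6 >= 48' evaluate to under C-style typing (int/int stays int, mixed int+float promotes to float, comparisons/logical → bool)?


Operand types: float >= int
Rule: comparison yields bool
Result type: bool


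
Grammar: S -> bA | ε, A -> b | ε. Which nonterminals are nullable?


A nonterminal is nullable iff some alternative derives ε (directly, or every symbol in it is nullable)
Nullable: {A, S}


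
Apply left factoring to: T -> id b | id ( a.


Common prefix: 'id'
Factored: T -> id T', T' -> b | ( a


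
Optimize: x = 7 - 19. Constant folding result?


7 - 19 = -12 at compile time
Optimized: x = -12


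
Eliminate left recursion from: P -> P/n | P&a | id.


Left-recursive alternatives: P/n, P&a; non-recursive: id
Introduce P': P -> idP', P' -> /nP' | &aP' | ε


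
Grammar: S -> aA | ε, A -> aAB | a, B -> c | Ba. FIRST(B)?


Per alternative of B: FIRST(c) = {c}; FIRST(Ba) = {c}
FIRST(B) = {c}
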